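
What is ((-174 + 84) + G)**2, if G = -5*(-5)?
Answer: 4225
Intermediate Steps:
G = 25
((-174 + 84) + G)**2 = ((-174 + 84) + 25)**2 = (-90 + 25)**2 = (-65)**2 = 4225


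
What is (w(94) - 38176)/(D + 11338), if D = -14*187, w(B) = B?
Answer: -19041/4360 ≈ -4.3672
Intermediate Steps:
D = -2618
(w(94) - 38176)/(D + 11338) = (94 - 38176)/(-2618 + 11338) = -38082/8720 = -38082*1/8720 = -19041/4360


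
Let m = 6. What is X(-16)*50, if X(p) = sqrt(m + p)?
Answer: 50*I*sqrt(10) ≈ 158.11*I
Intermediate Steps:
X(p) = sqrt(6 + p)
X(-16)*50 = sqrt(6 - 16)*50 = sqrt(-10)*50 = (I*sqrt(10))*50 = 50*I*sqrt(10)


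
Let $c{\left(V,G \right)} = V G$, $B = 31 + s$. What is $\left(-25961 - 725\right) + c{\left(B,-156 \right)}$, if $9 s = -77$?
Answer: $- \frac{90562}{3} \approx -30187.0$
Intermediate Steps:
$s = - \frac{77}{9}$ ($s = \frac{1}{9} \left(-77\right) = - \frac{77}{9} \approx -8.5556$)
$B = \frac{202}{9}$ ($B = 31 - \frac{77}{9} = \frac{202}{9} \approx 22.444$)
$c{\left(V,G \right)} = G V$
$\left(-25961 - 725\right) + c{\left(B,-156 \right)} = \left(-25961 - 725\right) - \frac{10504}{3} = -26686 - \frac{10504}{3} = - \frac{90562}{3}$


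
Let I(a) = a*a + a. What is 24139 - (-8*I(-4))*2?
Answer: 24331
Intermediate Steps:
I(a) = a + a**2 (I(a) = a**2 + a = a + a**2)
24139 - (-8*I(-4))*2 = 24139 - (-(-32)*(1 - 4))*2 = 24139 - (-(-32)*(-3))*2 = 24139 - (-8*12)*2 = 24139 - (-96)*2 = 24139 - 1*(-192) = 24139 + 192 = 24331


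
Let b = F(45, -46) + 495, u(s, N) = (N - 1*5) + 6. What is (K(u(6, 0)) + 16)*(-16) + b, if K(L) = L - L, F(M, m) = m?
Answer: 193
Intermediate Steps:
u(s, N) = 1 + N (u(s, N) = (N - 5) + 6 = (-5 + N) + 6 = 1 + N)
K(L) = 0
b = 449 (b = -46 + 495 = 449)
(K(u(6, 0)) + 16)*(-16) + b = (0 + 16)*(-16) + 449 = 16*(-16) + 449 = -256 + 449 = 193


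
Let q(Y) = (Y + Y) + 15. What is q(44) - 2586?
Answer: -2483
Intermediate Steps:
q(Y) = 15 + 2*Y (q(Y) = 2*Y + 15 = 15 + 2*Y)
q(44) - 2586 = (15 + 2*44) - 2586 = (15 + 88) - 2586 = 103 - 2586 = -2483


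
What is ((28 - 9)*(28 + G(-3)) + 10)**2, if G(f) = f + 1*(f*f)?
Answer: 430336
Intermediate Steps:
G(f) = f + f**2 (G(f) = f + 1*f**2 = f + f**2)
((28 - 9)*(28 + G(-3)) + 10)**2 = ((28 - 9)*(28 - 3*(1 - 3)) + 10)**2 = (19*(28 - 3*(-2)) + 10)**2 = (19*(28 + 6) + 10)**2 = (19*34 + 10)**2 = (646 + 10)**2 = 656**2 = 430336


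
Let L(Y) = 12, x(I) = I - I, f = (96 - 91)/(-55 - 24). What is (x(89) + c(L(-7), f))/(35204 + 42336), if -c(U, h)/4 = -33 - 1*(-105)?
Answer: -72/19385 ≈ -0.0037142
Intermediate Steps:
f = -5/79 (f = 5/(-79) = 5*(-1/79) = -5/79 ≈ -0.063291)
x(I) = 0
c(U, h) = -288 (c(U, h) = -4*(-33 - 1*(-105)) = -4*(-33 + 105) = -4*72 = -288)
(x(89) + c(L(-7), f))/(35204 + 42336) = (0 - 288)/(35204 + 42336) = -288/77540 = -288*1/77540 = -72/19385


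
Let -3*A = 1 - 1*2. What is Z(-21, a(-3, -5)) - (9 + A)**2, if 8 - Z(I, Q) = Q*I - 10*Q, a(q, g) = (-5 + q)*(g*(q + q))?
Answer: -67672/9 ≈ -7519.1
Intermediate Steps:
a(q, g) = 2*g*q*(-5 + q) (a(q, g) = (-5 + q)*(g*(2*q)) = (-5 + q)*(2*g*q) = 2*g*q*(-5 + q))
A = 1/3 (A = -(1 - 1*2)/3 = -(1 - 2)/3 = -1/3*(-1) = 1/3 ≈ 0.33333)
Z(I, Q) = 8 + 10*Q - I*Q (Z(I, Q) = 8 - (Q*I - 10*Q) = 8 - (I*Q - 10*Q) = 8 - (-10*Q + I*Q) = 8 + (10*Q - I*Q) = 8 + 10*Q - I*Q)
Z(-21, a(-3, -5)) - (9 + A)**2 = (8 + 10*(2*(-5)*(-3)*(-5 - 3)) - 1*(-21)*2*(-5)*(-3)*(-5 - 3)) - (9 + 1/3)**2 = (8 + 10*(2*(-5)*(-3)*(-8)) - 1*(-21)*2*(-5)*(-3)*(-8)) - (28/3)**2 = (8 + 10*(-240) - 1*(-21)*(-240)) - 1*784/9 = (8 - 2400 - 5040) - 784/9 = -7432 - 784/9 = -67672/9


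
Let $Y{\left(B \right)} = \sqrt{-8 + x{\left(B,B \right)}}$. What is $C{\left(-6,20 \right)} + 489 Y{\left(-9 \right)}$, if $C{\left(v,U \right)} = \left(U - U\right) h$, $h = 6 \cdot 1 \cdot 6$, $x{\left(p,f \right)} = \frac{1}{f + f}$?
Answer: $\frac{163 i \sqrt{290}}{2} \approx 1387.9 i$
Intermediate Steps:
$x{\left(p,f \right)} = \frac{1}{2 f}$
$h = 36$ ($h = 6 \cdot 6 = 36$)
$Y{\left(B \right)} = \sqrt{-8 + \frac{1}{2 B}}$
$C{\left(v,U \right)} = 0$ ($C{\left(v,U \right)} = \left(U - U\right) 36 = 0 \cdot 36 = 0$)
$C{\left(-6,20 \right)} + 489 Y{\left(-9 \right)} = 0 + 489 \frac{\sqrt{-32 + \frac{2}{-9}}}{2} = 0 + 489 \frac{\sqrt{-32 + 2 \left(- \frac{1}{9}\right)}}{2} = 0 + 489 \frac{\sqrt{-32 - \frac{2}{9}}}{2} = 0 + 489 \frac{\sqrt{- \frac{290}{9}}}{2} = 0 + 489 \frac{\frac{1}{3} i \sqrt{290}}{2} = 0 + 489 \frac{i \sqrt{290}}{6} = 0 + \frac{163 i \sqrt{290}}{2} = \frac{163 i \sqrt{290}}{2}$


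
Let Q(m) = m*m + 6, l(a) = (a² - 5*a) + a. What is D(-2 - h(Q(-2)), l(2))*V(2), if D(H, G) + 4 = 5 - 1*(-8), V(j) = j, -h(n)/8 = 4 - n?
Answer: 18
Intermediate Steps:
l(a) = a² - 4*a
Q(m) = 6 + m² (Q(m) = m² + 6 = 6 + m²)
h(n) = -32 + 8*n (h(n) = -8*(4 - n) = -32 + 8*n)
D(H, G) = 9 (D(H, G) = -4 + (5 - 1*(-8)) = -4 + (5 + 8) = -4 + 13 = 9)
D(-2 - h(Q(-2)), l(2))*V(2) = 9*2 = 18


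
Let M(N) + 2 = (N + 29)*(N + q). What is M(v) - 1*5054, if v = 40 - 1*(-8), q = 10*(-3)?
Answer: -3670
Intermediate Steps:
q = -30
v = 48 (v = 40 + 8 = 48)
M(N) = -2 + (-30 + N)*(29 + N) (M(N) = -2 + (N + 29)*(N - 30) = -2 + (29 + N)*(-30 + N) = -2 + (-30 + N)*(29 + N))
M(v) - 1*5054 = (-872 + 48² - 1*48) - 1*5054 = (-872 + 2304 - 48) - 5054 = 1384 - 5054 = -3670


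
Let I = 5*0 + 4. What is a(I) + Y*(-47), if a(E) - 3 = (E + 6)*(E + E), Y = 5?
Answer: -152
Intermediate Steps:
I = 4 (I = 0 + 4 = 4)
a(E) = 3 + 2*E*(6 + E) (a(E) = 3 + (E + 6)*(E + E) = 3 + (6 + E)*(2*E) = 3 + 2*E*(6 + E))
a(I) + Y*(-47) = (3 + 2*4² + 12*4) + 5*(-47) = (3 + 2*16 + 48) - 235 = (3 + 32 + 48) - 235 = 83 - 235 = -152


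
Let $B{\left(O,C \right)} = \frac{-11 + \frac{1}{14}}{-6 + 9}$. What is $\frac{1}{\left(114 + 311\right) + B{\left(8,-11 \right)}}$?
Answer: $\frac{14}{5899} \approx 0.0023733$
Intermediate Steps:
$B{\left(O,C \right)} = - \frac{51}{14}$ ($B{\left(O,C \right)} = \frac{-11 + \frac{1}{14}}{3} = \left(- \frac{153}{14}\right) \frac{1}{3} = - \frac{51}{14}$)
$\frac{1}{\left(114 + 311\right) + B{\left(8,-11 \right)}} = \frac{1}{\left(114 + 311\right) - \frac{51}{14}} = \frac{1}{425 - \frac{51}{14}} = \frac{1}{\frac{5899}{14}} = \frac{14}{5899}$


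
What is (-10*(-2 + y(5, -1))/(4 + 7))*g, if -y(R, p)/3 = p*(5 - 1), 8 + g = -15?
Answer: 2300/11 ≈ 209.09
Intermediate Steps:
g = -23 (g = -8 - 15 = -23)
y(R, p) = -12*p (y(R, p) = -3*p*(5 - 1) = -3*p*4 = -12*p)
(-10*(-2 + y(5, -1))/(4 + 7))*g = -10*(-2 - 12*(-1))/(4 + 7)*(-23) = -10*(-2 + 12)/11*(-23) = -100/11*(-23) = 2300/11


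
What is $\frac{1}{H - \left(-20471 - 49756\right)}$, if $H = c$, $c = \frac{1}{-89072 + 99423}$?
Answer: $\frac{10351}{726919678} \approx 1.424 \cdot 10^{-5}$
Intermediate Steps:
$c = \frac{1}{10351} \approx 9.6609 \cdot 10^{-5}$
$H = \frac{1}{10351} \approx 9.6609 \cdot 10^{-5}$
$\frac{1}{H - \left(-20471 - 49756\right)} = \frac{1}{\frac{1}{10351} - \left(-20471 - 49756\right)} = \frac{1}{\frac{1}{10351} - -70227} = \frac{1}{\frac{1}{10351} + 70227} = \frac{1}{\frac{726919678}{10351}} = \frac{10351}{726919678}$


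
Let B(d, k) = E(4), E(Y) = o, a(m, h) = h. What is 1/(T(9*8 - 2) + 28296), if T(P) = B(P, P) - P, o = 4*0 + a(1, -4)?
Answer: 1/28222 ≈ 3.5433e-5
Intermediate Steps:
o = -4 (o = 4*0 - 4 = 0 - 4 = -4)
E(Y) = -4
B(d, k) = -4
T(P) = -4 - P
1/(T(9*8 - 2) + 28296) = 1/((-4 - (9*8 - 2)) + 28296) = 1/((-4 - (72 - 2)) + 28296) = 1/((-4 - 1*70) + 28296) = 1/((-4 - 70) + 28296) = 1/(-74 + 28296) = 1/28222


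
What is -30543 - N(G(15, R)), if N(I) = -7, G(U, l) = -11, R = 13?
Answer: -30536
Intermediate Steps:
-30543 - N(G(15, R)) = -30543 - 1*(-7) = -30543 + 7 = -30536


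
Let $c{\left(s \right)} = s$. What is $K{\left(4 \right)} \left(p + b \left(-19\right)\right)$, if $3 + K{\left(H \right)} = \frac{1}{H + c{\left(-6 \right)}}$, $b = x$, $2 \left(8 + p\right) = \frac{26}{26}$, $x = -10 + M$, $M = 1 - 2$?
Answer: $- \frac{2821}{4} \approx -705.25$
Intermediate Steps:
$M = -1$ ($M = 1 - 2 = -1$)
$x = -11$ ($x = -10 - 1 = -11$)
$p = - \frac{15}{2}$ ($p = -8 + \frac{26 \cdot \frac{1}{26}}{2} = -8 + \frac{1}{2} \cdot 1 = -8 + \frac{1}{2} = - \frac{15}{2} \approx -7.5$)
$b = -11$
$K{\left(H \right)} = -3 + \frac{1}{-6 + H}$ ($K{\left(H \right)} = -3 + \frac{1}{H - 6} = -3 + \frac{1}{-6 + H}$)
$K{\left(4 \right)} \left(p + b \left(-19\right)\right) = \frac{19 - 12}{-6 + 4} \left(- \frac{15}{2} - -209\right) = \frac{19 - 12}{-2} \left(- \frac{15}{2} + 209\right) = \left(- \frac{1}{2}\right) 7 \cdot \frac{403}{2} = \left(- \frac{7}{2}\right) \frac{403}{2} = - \frac{2821}{4}$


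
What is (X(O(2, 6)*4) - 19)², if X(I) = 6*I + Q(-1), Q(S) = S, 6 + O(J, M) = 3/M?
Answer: 23104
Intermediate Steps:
O(J, M) = -6 + 3/M
X(I) = -1 + 6*I (X(I) = 6*I - 1 = -1 + 6*I)
(X(O(2, 6)*4) - 19)² = ((-1 + 6*((-6 + 3/6)*4)) - 19)² = ((-1 + 6*((-6 + 3*(⅙))*4)) - 19)² = ((-1 + 6*((-6 + ½)*4)) - 19)² = ((-1 + 6*(-11/2*4)) - 19)² = ((-1 + 6*(-22)) - 19)² = ((-1 - 132) - 19)² = (-133 - 19)² = (-152)² = 23104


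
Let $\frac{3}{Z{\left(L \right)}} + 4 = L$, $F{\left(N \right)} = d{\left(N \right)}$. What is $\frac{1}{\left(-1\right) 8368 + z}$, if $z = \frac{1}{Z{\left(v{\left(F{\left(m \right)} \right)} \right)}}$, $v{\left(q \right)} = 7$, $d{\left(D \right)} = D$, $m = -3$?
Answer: $- \frac{1}{8367} \approx -0.00011952$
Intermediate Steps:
$F{\left(N \right)} = N$
$Z{\left(L \right)} = \frac{3}{-4 + L}$
$z = 1$ ($z = \frac{1}{3 \frac{1}{-4 + 7}} = \frac{1}{3 \cdot \frac{1}{3}} = 1^{-1} = 1$)
$\frac{1}{\left(-1\right) 8368 + z} = \frac{1}{\left(-1\right) 8368 + 1} = \frac{1}{-8368 + 1} = \frac{1}{-8367} = - \frac{1}{8367}$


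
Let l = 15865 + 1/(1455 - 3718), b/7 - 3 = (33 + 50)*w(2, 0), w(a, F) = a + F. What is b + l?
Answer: 38579623/2263 ≈ 17048.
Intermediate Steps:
w(a, F) = F + a
b = 1183 (b = 21 + 7*((33 + 50)*(0 + 2)) = 21 + 7*(83*2) = 21 + 7*166 = 21 + 1162 = 1183)
l = 35902494/2263 (l = 15865 + 1/(-2263) = 15865 - 1/2263 = 35902494/2263 ≈ 15865.)
b + l = 1183 + 35902494/2263 = 38579623/2263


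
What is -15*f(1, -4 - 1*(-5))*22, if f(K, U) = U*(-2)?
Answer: 660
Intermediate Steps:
f(K, U) = -2*U
-15*f(1, -4 - 1*(-5))*22 = -(-30)*(-4 - 1*(-5))*22 = -(-30)*(-4 + 5)*22 = -(-30)*22 = -15*(-2)*22 = 30*22 = 660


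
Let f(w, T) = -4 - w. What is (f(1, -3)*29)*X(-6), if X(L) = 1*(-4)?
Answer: 580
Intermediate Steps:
X(L) = -4
(f(1, -3)*29)*X(-6) = ((-4 - 1*1)*29)*(-4) = ((-4 - 1)*29)*(-4) = -5*29*(-4) = -145*(-4) = 580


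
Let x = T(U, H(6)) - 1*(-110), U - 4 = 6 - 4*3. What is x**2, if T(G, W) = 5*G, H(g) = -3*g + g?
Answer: 10000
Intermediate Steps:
U = -2 (U = 4 + (6 - 4*3) = 4 + (6 - 12) = 4 - 6 = -2)
H(g) = -2*g
x = 100 (x = 5*(-2) - 1*(-110) = -10 + 110 = 100)
x**2 = 100**2 = 10000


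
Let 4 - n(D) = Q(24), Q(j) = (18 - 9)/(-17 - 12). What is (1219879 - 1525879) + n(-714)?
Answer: -8873875/29 ≈ -3.0600e+5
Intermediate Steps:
Q(j) = -9/29 (Q(j) = 9/(-29) = 9*(-1/29) = -9/29)
n(D) = 125/29 (n(D) = 4 - 1*(-9/29) = 4 + 9/29 = 125/29)
(1219879 - 1525879) + n(-714) = (1219879 - 1525879) + 125/29 = -306000 + 125/29 = -8873875/29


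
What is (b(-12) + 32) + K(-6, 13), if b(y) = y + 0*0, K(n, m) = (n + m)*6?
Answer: 62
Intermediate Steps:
K(n, m) = 6*m + 6*n (K(n, m) = (m + n)*6 = 6*m + 6*n)
b(y) = y (b(y) = y + 0 = y)
(b(-12) + 32) + K(-6, 13) = (-12 + 32) + (6*13 + 6*(-6)) = 20 + (78 - 36) = 20 + 42 = 62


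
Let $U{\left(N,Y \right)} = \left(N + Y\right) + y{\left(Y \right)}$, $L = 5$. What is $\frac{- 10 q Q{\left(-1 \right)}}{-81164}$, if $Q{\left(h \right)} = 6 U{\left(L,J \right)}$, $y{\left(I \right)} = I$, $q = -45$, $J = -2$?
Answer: $- \frac{675}{20291} \approx -0.033266$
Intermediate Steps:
$U{\left(N,Y \right)} = N + 2 Y$ ($U{\left(N,Y \right)} = \left(N + Y\right) + Y = N + 2 Y$)
$Q{\left(h \right)} = 6$ ($Q{\left(h \right)} = 6 \left(5 + 2 \left(-2\right)\right) = 6 \left(5 - 4\right) = 6 \cdot 1 = 6$)
$\frac{- 10 q Q{\left(-1 \right)}}{-81164} = \frac{\left(-10\right) \left(-45\right) 6}{-81164} = 450 \cdot 6 \left(- \frac{1}{81164}\right) = 2700 \left(- \frac{1}{81164}\right) = - \frac{675}{20291}$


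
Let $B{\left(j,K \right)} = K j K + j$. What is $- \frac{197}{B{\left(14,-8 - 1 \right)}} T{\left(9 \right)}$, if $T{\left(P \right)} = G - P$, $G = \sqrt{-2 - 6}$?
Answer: $\frac{1773}{1148} - \frac{197 i \sqrt{2}}{574} \approx 1.5444 - 0.48537 i$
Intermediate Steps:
$G = 2 i \sqrt{2}$ ($G = \sqrt{-8} = 2 i \sqrt{2} \approx 2.8284 i$)
$B{\left(j,K \right)} = j + j K^{2}$ ($B{\left(j,K \right)} = j K^{2} + j = j + j K^{2}$)
$T{\left(P \right)} = - P + 2 i \sqrt{2}$ ($T{\left(P \right)} = 2 i \sqrt{2} - P = - P + 2 i \sqrt{2}$)
$- \frac{197}{B{\left(14,-8 - 1 \right)}} T{\left(9 \right)} = - \frac{197}{14 \left(1 + \left(-8 - 1\right)^{2}\right)} \left(\left(-1\right) 9 + 2 i \sqrt{2}\right) = - \frac{197}{14 \left(1 + \left(-9\right)^{2}\right)} \left(-9 + 2 i \sqrt{2}\right) = - \frac{197}{14 \left(1 + 81\right)} \left(-9 + 2 i \sqrt{2}\right) = - \frac{197}{14 \cdot 82} \left(-9 + 2 i \sqrt{2}\right) = - \frac{197}{1148} \left(-9 + 2 i \sqrt{2}\right) = \left(-197\right) \frac{1}{1148} \left(-9 + 2 i \sqrt{2}\right) = - \frac{197 \left(-9 + 2 i \sqrt{2}\right)}{1148} = \frac{1773}{1148} - \frac{197 i \sqrt{2}}{574}$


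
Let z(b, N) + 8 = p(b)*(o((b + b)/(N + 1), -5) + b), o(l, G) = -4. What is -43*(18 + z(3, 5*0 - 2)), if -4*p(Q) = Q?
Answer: -1849/4 ≈ -462.25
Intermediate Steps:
p(Q) = -Q/4
z(b, N) = -8 - b*(-4 + b)/4 (z(b, N) = -8 + (-b/4)*(-4 + b) = -8 - b*(-4 + b)/4)
-43*(18 + z(3, 5*0 - 2)) = -43*(18 + (-8 + 3 - 1/4*3**2)) = -43*(18 + (-8 + 3 - 1/4*9)) = -43*(18 + (-8 + 3 - 9/4)) = -43*(18 - 29/4) = -43*43/4 = -1849/4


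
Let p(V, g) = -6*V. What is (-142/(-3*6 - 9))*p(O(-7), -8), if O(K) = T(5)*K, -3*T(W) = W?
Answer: -9940/27 ≈ -368.15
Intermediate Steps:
T(W) = -W/3
O(K) = -5*K/3 (O(K) = (-⅓*5)*K = -5*K/3)
(-142/(-3*6 - 9))*p(O(-7), -8) = (-142/(-3*6 - 9))*(-(-10)*(-7)) = (-142/(-18 - 9))*(-6*35/3) = -142/(-27)*(-70) = -142*(-1/27)*(-70) = (142/27)*(-70) = -9940/27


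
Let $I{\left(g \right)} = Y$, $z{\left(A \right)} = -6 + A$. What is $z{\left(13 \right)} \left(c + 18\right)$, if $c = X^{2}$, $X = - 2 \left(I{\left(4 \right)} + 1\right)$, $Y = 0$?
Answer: $154$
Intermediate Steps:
$I{\left(g \right)} = 0$
$X = -2$ ($X = - 2 \left(0 + 1\right) = \left(-2\right) 1 = -2$)
$c = 4$ ($c = \left(-2\right)^{2} = 4$)
$z{\left(13 \right)} \left(c + 18\right) = \left(-6 + 13\right) \left(4 + 18\right) = 7 \cdot 22 = 154$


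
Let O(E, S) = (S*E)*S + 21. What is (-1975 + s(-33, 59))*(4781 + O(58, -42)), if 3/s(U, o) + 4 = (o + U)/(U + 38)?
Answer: -211282365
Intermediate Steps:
s(U, o) = 3/(-4 + (U + o)/(38 + U)) (s(U, o) = 3/(-4 + (o + U)/(U + 38)) = 3/(-4 + (U + o)/(38 + U)))
O(E, S) = 21 + E*S² (O(E, S) = (E*S)*S + 21 = E*S² + 21 = 21 + E*S²)
(-1975 + s(-33, 59))*(4781 + O(58, -42)) = (-1975 + 3*(38 - 33)/(-152 + 59 - 3*(-33)))*(4781 + (21 + 58*(-42)²)) = (-1975 + 3*5/(-152 + 59 + 99))*(4781 + (21 + 58*1764)) = (-1975 + 3*5/6)*(4781 + (21 + 102312)) = (-1975 + 3*(⅙)*5)*(4781 + 102333) = (-1975 + 5/2)*107114 = -3945/2*107114 = -211282365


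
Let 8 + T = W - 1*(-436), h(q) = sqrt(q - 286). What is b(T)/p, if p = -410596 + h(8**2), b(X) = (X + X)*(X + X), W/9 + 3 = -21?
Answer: -36907653248/84294537719 - 89888*I*sqrt(222)/84294537719 ≈ -0.43784 - 1.5888e-5*I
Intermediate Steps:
W = -216 (W = -27 + 9*(-21) = -27 - 189 = -216)
h(q) = sqrt(-286 + q)
T = 212 (T = -8 + (-216 - 1*(-436)) = -8 + (-216 + 436) = -8 + 220 = 212)
b(X) = 4*X**2 (b(X) = (2*X)*(2*X) = 4*X**2)
p = -410596 + I*sqrt(222) (p = -410596 + sqrt(-286 + 8**2) = -410596 + sqrt(-286 + 64) = -410596 + sqrt(-222) = -410596 + I*sqrt(222) ≈ -4.106e+5 + 14.9*I)
b(T)/p = (4*212**2)/(-410596 + I*sqrt(222)) = (4*44944)/(-410596 + I*sqrt(222)) = 179776/(-410596 + I*sqrt(222))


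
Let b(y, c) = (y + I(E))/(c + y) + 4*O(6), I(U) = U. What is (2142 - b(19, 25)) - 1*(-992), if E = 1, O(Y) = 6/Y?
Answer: 34425/11 ≈ 3129.5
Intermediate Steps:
b(y, c) = 4 + (1 + y)/(c + y) (b(y, c) = (y + 1)/(c + y) + 4*(6/6) = (1 + y)/(c + y) + 4*(6*(⅙)) = (1 + y)/(c + y) + 4*1 = (1 + y)/(c + y) + 4 = 4 + (1 + y)/(c + y))
(2142 - b(19, 25)) - 1*(-992) = (2142 - (1 + 4*25 + 5*19)/(25 + 19)) - 1*(-992) = (2142 - (1 + 100 + 95)/44) + 992 = (2142 - 196/44) + 992 = (2142 - 1*49/11) + 992 = (2142 - 49/11) + 992 = 23513/11 + 992 = 34425/11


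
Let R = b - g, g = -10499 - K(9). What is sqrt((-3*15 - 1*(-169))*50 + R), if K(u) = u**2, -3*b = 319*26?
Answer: sqrt(126138)/3 ≈ 118.39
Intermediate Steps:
b = -8294/3 (b = -319*26/3 = -1/3*8294 = -8294/3 ≈ -2764.7)
g = -10580 (g = -10499 - 1*9**2 = -10499 - 1*81 = -10499 - 81 = -10580)
R = 23446/3 (R = -8294/3 - 1*(-10580) = -8294/3 + 10580 = 23446/3 ≈ 7815.3)
sqrt((-3*15 - 1*(-169))*50 + R) = sqrt((-3*15 - 1*(-169))*50 + 23446/3) = sqrt((-45 + 169)*50 + 23446/3) = sqrt(124*50 + 23446/3) = sqrt(6200 + 23446/3) = sqrt(42046/3) = sqrt(126138)/3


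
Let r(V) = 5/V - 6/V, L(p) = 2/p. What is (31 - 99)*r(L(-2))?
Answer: -68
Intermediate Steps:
r(V) = -1/V
(31 - 99)*r(L(-2)) = (31 - 99)*(-1/(2/(-2))) = -(-68)/(2*(-1/2)) = -(-68)/(-1) = -(-68)*(-1) = -68*1 = -68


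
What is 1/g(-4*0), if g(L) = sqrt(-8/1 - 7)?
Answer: -I*sqrt(15)/15 ≈ -0.2582*I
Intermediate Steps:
g(L) = I*sqrt(15) (g(L) = sqrt(-8*1 - 7) = sqrt(-8 - 7) = sqrt(-15) = I*sqrt(15))
1/g(-4*0) = 1/(I*sqrt(15)) = -I*sqrt(15)/15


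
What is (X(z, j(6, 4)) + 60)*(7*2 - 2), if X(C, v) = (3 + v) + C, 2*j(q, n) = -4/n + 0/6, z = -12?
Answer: 606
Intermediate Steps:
j(q, n) = -2/n (j(q, n) = (-4/n + 0/6)/2 = (-4/n + 0*(⅙))/2 = (-4/n + 0)/2 = (-4/n)/2 = -2/n)
X(C, v) = 3 + C + v
(X(z, j(6, 4)) + 60)*(7*2 - 2) = ((3 - 12 - 2/4) + 60)*(7*2 - 2) = ((3 - 12 - 2*¼) + 60)*(14 - 2) = ((3 - 12 - ½) + 60)*12 = (-19/2 + 60)*12 = (101/2)*12 = 606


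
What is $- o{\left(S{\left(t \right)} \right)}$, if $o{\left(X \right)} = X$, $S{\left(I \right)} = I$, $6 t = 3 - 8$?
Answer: $\frac{5}{6} \approx 0.83333$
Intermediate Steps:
$t = - \frac{5}{6}$ ($t = \frac{3 - 8}{6} = \frac{1}{6} \left(-5\right) = - \frac{5}{6} \approx -0.83333$)
$- o{\left(S{\left(t \right)} \right)} = \left(-1\right) \left(- \frac{5}{6}\right) = \frac{5}{6}$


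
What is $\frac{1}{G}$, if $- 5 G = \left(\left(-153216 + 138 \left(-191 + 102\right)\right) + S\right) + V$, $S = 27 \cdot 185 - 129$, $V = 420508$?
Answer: $- \frac{5}{259876} \approx -1.924 \cdot 10^{-5}$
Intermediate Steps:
$S = 4866$ ($S = 4995 - 129 = 4866$)
$G = - \frac{259876}{5}$ ($G = - \frac{\left(\left(-153216 + 138 \left(-191 + 102\right)\right) + 4866\right) + 420508}{5} = - \frac{\left(\left(-153216 + 138 \left(-89\right)\right) + 4866\right) + 420508}{5} = - \frac{\left(\left(-153216 - 12282\right) + 4866\right) + 420508}{5} = - \frac{\left(-165498 + 4866\right) + 420508}{5} = - \frac{-160632 + 420508}{5} = \left(- \frac{1}{5}\right) 259876 = - \frac{259876}{5} \approx -51975.0$)
$\frac{1}{G} = \frac{1}{- \frac{259876}{5}} = - \frac{5}{259876}$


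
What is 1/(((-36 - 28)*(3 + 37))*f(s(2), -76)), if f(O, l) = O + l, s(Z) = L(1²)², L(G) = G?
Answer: 1/192000 ≈ 5.2083e-6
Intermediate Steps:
s(Z) = 1 (s(Z) = (1²)² = 1² = 1)
1/(((-36 - 28)*(3 + 37))*f(s(2), -76)) = 1/(((-36 - 28)*(3 + 37))*(1 - 76)) = 1/(-64*40*(-75)) = 1/(-2560*(-75)) = 1/192000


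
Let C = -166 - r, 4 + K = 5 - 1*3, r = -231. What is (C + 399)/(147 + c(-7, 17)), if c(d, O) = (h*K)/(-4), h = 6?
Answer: 232/75 ≈ 3.0933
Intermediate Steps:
K = -2 (K = -4 + (5 - 1*3) = -4 + (5 - 3) = -4 + 2 = -2)
c(d, O) = 3 (c(d, O) = (6*(-2))/(-4) = -12*(-1/4) = 3)
C = 65 (C = -166 - 1*(-231) = -166 + 231 = 65)
(C + 399)/(147 + c(-7, 17)) = (65 + 399)/(147 + 3) = 464/150 = 464*(1/150) = 232/75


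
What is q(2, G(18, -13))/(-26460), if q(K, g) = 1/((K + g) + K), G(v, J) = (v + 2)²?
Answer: -1/10689840 ≈ -9.3547e-8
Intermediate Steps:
G(v, J) = (2 + v)²
q(K, g) = 1/(g + 2*K)
q(2, G(18, -13))/(-26460) = 1/(((2 + 18)² + 2*2)*(-26460)) = -1/26460/(20² + 4) = -1/26460/(400 + 4) = -1/26460/404 = (1/404)*(-1/26460) = -1/10689840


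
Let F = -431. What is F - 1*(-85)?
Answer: -346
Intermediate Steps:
F - 1*(-85) = -431 - 1*(-85) = -431 + 85 = -346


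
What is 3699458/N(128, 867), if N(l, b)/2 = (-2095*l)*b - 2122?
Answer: -1849729/232496842 ≈ -0.0079559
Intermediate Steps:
N(l, b) = -4244 - 4190*b*l (N(l, b) = 2*((-2095*l)*b - 2122) = 2*(-2095*b*l - 2122) = 2*(-2122 - 2095*b*l) = -4244 - 4190*b*l)
3699458/N(128, 867) = 3699458/(-4244 - 4190*867*128) = 3699458/(-4244 - 464989440) = 3699458/(-464993684) = 3699458*(-1/464993684) = -1849729/232496842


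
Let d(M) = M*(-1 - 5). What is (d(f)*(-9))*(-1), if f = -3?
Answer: 162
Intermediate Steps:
d(M) = -6*M (d(M) = M*(-6) = -6*M)
(d(f)*(-9))*(-1) = (-6*(-3)*(-9))*(-1) = (18*(-9))*(-1) = -162*(-1) = 162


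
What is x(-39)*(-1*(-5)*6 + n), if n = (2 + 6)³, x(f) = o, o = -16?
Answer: -8672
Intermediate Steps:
x(f) = -16
n = 512 (n = 8³ = 512)
x(-39)*(-1*(-5)*6 + n) = -16*(-1*(-5)*6 + 512) = -16*(5*6 + 512) = -16*(30 + 512) = -16*542 = -8672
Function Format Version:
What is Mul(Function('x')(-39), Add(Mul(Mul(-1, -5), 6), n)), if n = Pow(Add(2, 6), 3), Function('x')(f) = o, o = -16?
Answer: -8672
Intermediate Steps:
Function('x')(f) = -16
n = 512 (n = Pow(8, 3) = 512)
Mul(Function('x')(-39), Add(Mul(Mul(-1, -5), 6), n)) = Mul(-16, Add(Mul(Mul(-1, -5), 6), 512)) = Mul(-16, Add(Mul(5, 6), 512)) = Mul(-16, Add(30, 512)) = Mul(-16, 542) = -8672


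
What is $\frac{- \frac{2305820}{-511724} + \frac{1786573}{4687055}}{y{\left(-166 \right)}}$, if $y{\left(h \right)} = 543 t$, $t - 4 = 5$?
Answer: $\frac{108534605944}{108531153610105} \approx 0.001$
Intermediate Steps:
$t = 9$ ($t = 4 + 5 = 9$)
$y{\left(h \right)} = 4887$ ($y{\left(h \right)} = 543 \cdot 9 = 4887$)
$\frac{- \frac{2305820}{-511724} + \frac{1786573}{4687055}}{y{\left(-166 \right)}} = \frac{- \frac{2305820}{-511724} + \frac{1786573}{4687055}}{4887} = \left(\left(-2305820\right) \left(- \frac{1}{511724}\right) + 1786573 \cdot \frac{1}{4687055}\right) \frac{1}{4887} = \left(\frac{576455}{127931} + \frac{1786573}{4687055}\right) \frac{1}{4887} = \frac{2930434360488}{599619633205} \cdot \frac{1}{4887} = \frac{108534605944}{108531153610105}$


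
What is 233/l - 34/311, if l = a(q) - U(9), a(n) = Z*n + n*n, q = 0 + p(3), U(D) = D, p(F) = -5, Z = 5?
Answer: -72769/2799 ≈ -25.998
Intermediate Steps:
q = -5 (q = 0 - 5 = -5)
a(n) = n**2 + 5*n (a(n) = 5*n + n*n = 5*n + n**2 = n**2 + 5*n)
l = -9 (l = -5*(5 - 5) - 1*9 = -5*0 - 9 = 0 - 9 = -9)
233/l - 34/311 = 233/(-9) - 34/311 = 233*(-1/9) - 34*1/311 = -233/9 - 34/311 = -72769/2799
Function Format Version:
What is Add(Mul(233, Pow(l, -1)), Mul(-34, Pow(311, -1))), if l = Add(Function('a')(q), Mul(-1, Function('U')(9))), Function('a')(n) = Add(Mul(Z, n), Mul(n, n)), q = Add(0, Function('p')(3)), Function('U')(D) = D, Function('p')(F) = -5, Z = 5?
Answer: Rational(-72769, 2799) ≈ -25.998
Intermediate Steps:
q = -5 (q = Add(0, -5) = -5)
Function('a')(n) = Add(Pow(n, 2), Mul(5, n)) (Function('a')(n) = Add(Mul(5, n), Mul(n, n)) = Add(Mul(5, n), Pow(n, 2)) = Add(Pow(n, 2), Mul(5, n)))
l = -9 (l = Add(Mul(-5, Add(5, -5)), Mul(-1, 9)) = Add(Mul(-5, 0), -9) = Add(0, -9) = -9)
Add(Mul(233, Pow(l, -1)), Mul(-34, Pow(311, -1))) = Add(Mul(233, Pow(-9, -1)), Mul(-34, Pow(311, -1))) = Add(Mul(233, Rational(-1, 9)), Mul(-34, Rational(1, 311))) = Add(Rational(-233, 9), Rational(-34, 311)) = Rational(-72769, 2799)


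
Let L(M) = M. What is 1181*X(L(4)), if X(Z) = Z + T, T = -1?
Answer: 3543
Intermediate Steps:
X(Z) = -1 + Z (X(Z) = Z - 1 = -1 + Z)
1181*X(L(4)) = 1181*(-1 + 4) = 1181*3 = 3543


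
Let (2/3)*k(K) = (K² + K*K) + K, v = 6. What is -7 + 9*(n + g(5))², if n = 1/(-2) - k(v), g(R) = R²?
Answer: 307997/4 ≈ 76999.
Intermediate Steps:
k(K) = 3*K² + 3*K/2 (k(K) = 3*((K² + K*K) + K)/2 = 3*((K² + K²) + K)/2 = 3*(2*K² + K)/2 = 3*(K + 2*K²)/2 = 3*K² + 3*K/2)
n = -235/2 (n = 1/(-2) - 3*6*(1 + 2*6)/2 = -½ - 3*6*(1 + 12)/2 = -½ - 3*6*13/2 = -½ - 1*117 = -½ - 117 = -235/2 ≈ -117.50)
-7 + 9*(n + g(5))² = -7 + 9*(-235/2 + 5²)² = -7 + 9*(-235/2 + 25)² = -7 + 9*(-185/2)² = -7 + 9*(34225/4) = -7 + 308025/4 = 307997/4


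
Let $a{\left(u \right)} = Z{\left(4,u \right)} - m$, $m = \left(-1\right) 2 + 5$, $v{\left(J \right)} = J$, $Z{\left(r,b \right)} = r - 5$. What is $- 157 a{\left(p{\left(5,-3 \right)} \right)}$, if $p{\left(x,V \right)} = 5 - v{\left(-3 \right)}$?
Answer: $628$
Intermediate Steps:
$Z{\left(r,b \right)} = -5 + r$ ($Z{\left(r,b \right)} = r - 5 = -5 + r$)
$m = 3$ ($m = -2 + 5 = 3$)
$p{\left(x,V \right)} = 8$ ($p{\left(x,V \right)} = 5 - -3 = 5 + 3 = 8$)
$a{\left(u \right)} = -4$ ($a{\left(u \right)} = \left(-5 + 4\right) - 3 = -1 - 3 = -4$)
$- 157 a{\left(p{\left(5,-3 \right)} \right)} = \left(-157\right) \left(-4\right) = 628$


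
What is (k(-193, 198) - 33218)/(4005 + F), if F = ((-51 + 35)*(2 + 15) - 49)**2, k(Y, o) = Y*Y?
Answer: 4031/107046 ≈ 0.037657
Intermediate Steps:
k(Y, o) = Y**2
F = 103041 (F = (-16*17 - 49)**2 = (-272 - 49)**2 = (-321)**2 = 103041)
(k(-193, 198) - 33218)/(4005 + F) = ((-193)**2 - 33218)/(4005 + 103041) = (37249 - 33218)/107046 = 4031*(1/107046) = 4031/107046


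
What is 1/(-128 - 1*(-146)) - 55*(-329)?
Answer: 325711/18 ≈ 18095.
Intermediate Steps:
1/(-128 - 1*(-146)) - 55*(-329) = 1/(-128 + 146) + 18095 = 1/18 + 18095 = 325711/18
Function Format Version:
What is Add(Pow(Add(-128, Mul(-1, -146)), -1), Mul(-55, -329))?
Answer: Rational(325711, 18) ≈ 18095.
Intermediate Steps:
Add(Pow(Add(-128, Mul(-1, -146)), -1), Mul(-55, -329)) = Add(Pow(Add(-128, 146), -1), 18095) = Add(Pow(18, -1), 18095) = Add(Rational(1, 18), 18095) = Rational(325711, 18)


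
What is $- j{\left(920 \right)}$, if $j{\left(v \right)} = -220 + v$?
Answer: $-700$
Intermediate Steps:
$- j{\left(920 \right)} = - (-220 + 920) = \left(-1\right) 700 = -700$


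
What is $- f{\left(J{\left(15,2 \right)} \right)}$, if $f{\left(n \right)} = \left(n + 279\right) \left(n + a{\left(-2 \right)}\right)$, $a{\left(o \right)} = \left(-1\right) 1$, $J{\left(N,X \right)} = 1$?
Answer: $0$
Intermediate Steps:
$a{\left(o \right)} = -1$
$f{\left(n \right)} = \left(-1 + n\right) \left(279 + n\right)$ ($f{\left(n \right)} = \left(n + 279\right) \left(n - 1\right) = \left(279 + n\right) \left(-1 + n\right) = \left(-1 + n\right) \left(279 + n\right)$)
$- f{\left(J{\left(15,2 \right)} \right)} = - (-279 + 1^{2} + 278 \cdot 1) = - (-279 + 1 + 278) = \left(-1\right) 0 = 0$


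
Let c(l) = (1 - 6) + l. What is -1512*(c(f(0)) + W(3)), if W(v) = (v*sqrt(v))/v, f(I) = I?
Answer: 7560 - 1512*sqrt(3) ≈ 4941.1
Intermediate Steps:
W(v) = sqrt(v) (W(v) = v**(3/2)/v = sqrt(v))
c(l) = -5 + l
-1512*(c(f(0)) + W(3)) = -1512*((-5 + 0) + sqrt(3)) = -1512*(-5 + sqrt(3)) = 7560 - 1512*sqrt(3)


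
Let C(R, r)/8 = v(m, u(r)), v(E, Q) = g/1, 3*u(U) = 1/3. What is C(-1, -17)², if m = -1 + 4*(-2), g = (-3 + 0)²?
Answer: 5184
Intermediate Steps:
g = 9 (g = (-3)² = 9)
m = -9 (m = -1 - 8 = -9)
u(U) = ⅑ (u(U) = (⅓)/3 = (⅓)*(⅓) = ⅑)
v(E, Q) = 9 (v(E, Q) = 9/1 = 1*9 = 9)
C(R, r) = 72 (C(R, r) = 8*9 = 72)
C(-1, -17)² = 72² = 5184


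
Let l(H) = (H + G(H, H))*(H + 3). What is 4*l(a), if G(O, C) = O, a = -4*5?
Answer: 2720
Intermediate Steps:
a = -20
l(H) = 2*H*(3 + H) (l(H) = (H + H)*(H + 3) = (2*H)*(3 + H) = 2*H*(3 + H))
4*l(a) = 4*(2*(-20)*(3 - 20)) = 4*(2*(-20)*(-17)) = 4*680 = 2720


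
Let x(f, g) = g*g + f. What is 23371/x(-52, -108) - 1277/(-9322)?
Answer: 116346493/54123532 ≈ 2.1496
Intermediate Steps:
x(f, g) = f + g**2 (x(f, g) = g**2 + f = f + g**2)
23371/x(-52, -108) - 1277/(-9322) = 23371/(-52 + (-108)**2) - 1277/(-9322) = 23371/(-52 + 11664) - 1277*(-1/9322) = 23371/11612 + 1277/9322 = 116346493/54123532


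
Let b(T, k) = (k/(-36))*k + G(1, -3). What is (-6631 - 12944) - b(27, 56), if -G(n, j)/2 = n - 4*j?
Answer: -175157/9 ≈ -19462.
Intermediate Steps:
G(n, j) = -2*n + 8*j (G(n, j) = -2*(n - 4*j) = -2*n + 8*j)
b(T, k) = -26 - k²/36 (b(T, k) = (k/(-36))*k + (-2*1 + 8*(-3)) = (k*(-1/36))*k + (-2 - 24) = (-k/36)*k - 26 = -k²/36 - 26 = -26 - k²/36)
(-6631 - 12944) - b(27, 56) = (-6631 - 12944) - (-26 - 1/36*56²) = -19575 - (-26 - 1/36*3136) = -19575 - (-26 - 784/9) = -19575 - 1*(-1018/9) = -19575 + 1018/9 = -175157/9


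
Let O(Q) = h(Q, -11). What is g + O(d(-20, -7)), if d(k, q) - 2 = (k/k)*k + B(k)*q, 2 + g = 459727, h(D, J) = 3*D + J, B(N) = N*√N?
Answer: 459660 + 840*I*√5 ≈ 4.5966e+5 + 1878.3*I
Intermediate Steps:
B(N) = N^(3/2)
h(D, J) = J + 3*D
g = 459725 (g = -2 + 459727 = 459725)
d(k, q) = 2 + k + q*k^(3/2) (d(k, q) = 2 + ((k/k)*k + k^(3/2)*q) = 2 + (1*k + q*k^(3/2)) = 2 + (k + q*k^(3/2)) = 2 + k + q*k^(3/2))
O(Q) = -11 + 3*Q
g + O(d(-20, -7)) = 459725 + (-11 + 3*(2 - 20 - (-280)*I*√5)) = 459725 + (-11 + 3*(2 - 20 + 280*I*√5)) = 459725 + (-11 + 3*(-18 + 280*I*√5)) = 459725 + (-11 + (-54 + 840*I*√5)) = 459725 + (-65 + 840*I*√5) = 459660 + 840*I*√5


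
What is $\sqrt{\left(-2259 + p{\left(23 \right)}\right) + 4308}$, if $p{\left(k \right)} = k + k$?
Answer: $\sqrt{2095} \approx 45.771$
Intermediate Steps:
$p{\left(k \right)} = 2 k$
$\sqrt{\left(-2259 + p{\left(23 \right)}\right) + 4308} = \sqrt{\left(-2259 + 2 \cdot 23\right) + 4308} = \sqrt{\left(-2259 + 46\right) + 4308} = \sqrt{-2213 + 4308} = \sqrt{2095}$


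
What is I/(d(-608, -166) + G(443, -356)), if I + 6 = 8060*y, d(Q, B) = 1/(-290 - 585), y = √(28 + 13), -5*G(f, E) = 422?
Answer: 1750/24617 - 7052500*√41/73851 ≈ -611.40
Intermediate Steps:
G(f, E) = -422/5 (G(f, E) = -⅕*422 = -422/5)
y = √41 ≈ 6.4031
d(Q, B) = -1/875 (d(Q, B) = 1/(-875) = -1/875)
I = -6 + 8060*√41 ≈ 51603.
I/(d(-608, -166) + G(443, -356)) = (-6 + 8060*√41)/(-1/875 - 422/5) = (-6 + 8060*√41)/(-73851/875) = (-6 + 8060*√41)*(-875/73851) = 1750/24617 - 7052500*√41/73851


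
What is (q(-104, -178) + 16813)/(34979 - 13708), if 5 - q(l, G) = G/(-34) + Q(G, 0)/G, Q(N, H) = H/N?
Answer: 285817/361607 ≈ 0.79041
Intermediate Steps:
q(l, G) = 5 + G/34 (q(l, G) = 5 - (G/(-34) + (0/G)/G) = 5 - (G*(-1/34) + 0/G) = 5 - (-G/34 + 0) = 5 - (-1)*G/34 = 5 + G/34)
(q(-104, -178) + 16813)/(34979 - 13708) = ((5 + (1/34)*(-178)) + 16813)/(34979 - 13708) = ((5 - 89/17) + 16813)/21271 = (-4/17 + 16813)*(1/21271) = (285817/17)*(1/21271) = 285817/361607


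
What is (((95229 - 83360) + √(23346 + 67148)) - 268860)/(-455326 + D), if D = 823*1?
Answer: 36713/64929 - √90494/454503 ≈ 0.56477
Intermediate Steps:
D = 823
(((95229 - 83360) + √(23346 + 67148)) - 268860)/(-455326 + D) = (((95229 - 83360) + √(23346 + 67148)) - 268860)/(-455326 + 823) = ((11869 + √90494) - 268860)/(-454503) = (-256991 + √90494)*(-1/454503) = 36713/64929 - √90494/454503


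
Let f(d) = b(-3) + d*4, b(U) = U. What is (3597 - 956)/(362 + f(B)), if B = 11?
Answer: 2641/403 ≈ 6.5534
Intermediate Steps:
f(d) = -3 + 4*d (f(d) = -3 + d*4 = -3 + 4*d)
(3597 - 956)/(362 + f(B)) = (3597 - 956)/(362 + (-3 + 4*11)) = 2641/(362 + (-3 + 44)) = 2641/(362 + 41) = 2641/403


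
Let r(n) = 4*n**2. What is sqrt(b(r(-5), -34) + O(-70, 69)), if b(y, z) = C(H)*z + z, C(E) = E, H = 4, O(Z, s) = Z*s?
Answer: 50*I*sqrt(2) ≈ 70.711*I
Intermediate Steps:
b(y, z) = 5*z (b(y, z) = 4*z + z = 5*z)
sqrt(b(r(-5), -34) + O(-70, 69)) = sqrt(5*(-34) - 70*69) = sqrt(-170 - 4830) = sqrt(-5000) = 50*I*sqrt(2)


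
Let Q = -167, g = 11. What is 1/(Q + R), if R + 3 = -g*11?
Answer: -1/291 ≈ -0.0034364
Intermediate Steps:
R = -124 (R = -3 - 1*11*11 = -3 - 11*11 = -3 - 121 = -124)
1/(Q + R) = 1/(-167 - 124) = 1/(-291) = -1/291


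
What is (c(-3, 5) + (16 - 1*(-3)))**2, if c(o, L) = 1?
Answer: 400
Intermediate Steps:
(c(-3, 5) + (16 - 1*(-3)))**2 = (1 + (16 - 1*(-3)))**2 = (1 + (16 + 3))**2 = (1 + 19)**2 = 20**2 = 400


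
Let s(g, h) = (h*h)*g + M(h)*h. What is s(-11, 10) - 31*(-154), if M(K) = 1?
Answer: 3684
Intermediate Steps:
s(g, h) = h + g*h**2 (s(g, h) = (h*h)*g + 1*h = h**2*g + h = g*h**2 + h = h + g*h**2)
s(-11, 10) - 31*(-154) = 10*(1 - 11*10) - 31*(-154) = 10*(1 - 110) + 4774 = 10*(-109) + 4774 = -1090 + 4774 = 3684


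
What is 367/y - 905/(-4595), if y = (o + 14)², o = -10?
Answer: 340169/14704 ≈ 23.134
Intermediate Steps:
y = 16 (y = (-10 + 14)² = 4² = 16)
367/y - 905/(-4595) = 367/16 - 905/(-4595) = 367*(1/16) - 905*(-1/4595) = 367/16 + 181/919 = 340169/14704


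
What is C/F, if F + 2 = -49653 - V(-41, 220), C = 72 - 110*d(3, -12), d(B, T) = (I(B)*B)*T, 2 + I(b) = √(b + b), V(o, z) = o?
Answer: 1308/8269 - 660*√6/8269 ≈ -0.037328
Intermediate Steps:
I(b) = -2 + √2*√b (I(b) = -2 + √(b + b) = -2 + √(2*b) = -2 + √2*√b)
d(B, T) = B*T*(-2 + √2*√B) (d(B, T) = ((-2 + √2*√B)*B)*T = (B*(-2 + √2*√B))*T = B*T*(-2 + √2*√B))
C = -7848 + 3960*√6 (C = 72 - 330*(-12)*(-2 + √2*√3) = 72 - 330*(-12)*(-2 + √6) = 72 - 110*(72 - 36*√6) = 72 + (-7920 + 3960*√6) = -7848 + 3960*√6 ≈ 1852.0)
F = -49614 (F = -2 + (-49653 - 1*(-41)) = -2 + (-49653 + 41) = -2 - 49612 = -49614)
C/F = (-7848 + 3960*√6)/(-49614) = (-7848 + 3960*√6)*(-1/49614) = 1308/8269 - 660*√6/8269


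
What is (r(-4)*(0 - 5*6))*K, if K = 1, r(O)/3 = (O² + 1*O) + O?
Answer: -720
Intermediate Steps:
r(O) = 3*O² + 6*O (r(O) = 3*((O² + 1*O) + O) = 3*((O² + O) + O) = 3*((O + O²) + O) = 3*(O² + 2*O) = 3*O² + 6*O)
(r(-4)*(0 - 5*6))*K = ((3*(-4)*(2 - 4))*(0 - 5*6))*1 = ((3*(-4)*(-2))*(0 - 1*30))*1 = (24*(0 - 30))*1 = (24*(-30))*1 = -720*1 = -720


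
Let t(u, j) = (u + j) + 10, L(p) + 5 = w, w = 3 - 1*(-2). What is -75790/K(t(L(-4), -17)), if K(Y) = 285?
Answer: -15158/57 ≈ -265.93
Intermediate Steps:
w = 5 (w = 3 + 2 = 5)
L(p) = 0 (L(p) = -5 + 5 = 0)
t(u, j) = 10 + j + u (t(u, j) = (j + u) + 10 = 10 + j + u)
-75790/K(t(L(-4), -17)) = -75790/285 = -75790*1/285 = -15158/57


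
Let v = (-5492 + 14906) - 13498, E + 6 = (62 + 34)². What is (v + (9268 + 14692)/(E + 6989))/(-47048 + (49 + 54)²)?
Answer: 66132756/590275361 ≈ 0.11204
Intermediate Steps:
E = 9210 (E = -6 + (62 + 34)² = -6 + 96² = -6 + 9216 = 9210)
v = -4084 (v = 9414 - 13498 = -4084)
(v + (9268 + 14692)/(E + 6989))/(-47048 + (49 + 54)²) = (-4084 + (9268 + 14692)/(9210 + 6989))/(-47048 + (49 + 54)²) = (-4084 + 23960/16199)/(-47048 + 103²) = (-4084 + 23960*(1/16199))/(-47048 + 10609) = (-4084 + 23960/16199)/(-36439) = -66132756/16199*(-1/36439) = 66132756/590275361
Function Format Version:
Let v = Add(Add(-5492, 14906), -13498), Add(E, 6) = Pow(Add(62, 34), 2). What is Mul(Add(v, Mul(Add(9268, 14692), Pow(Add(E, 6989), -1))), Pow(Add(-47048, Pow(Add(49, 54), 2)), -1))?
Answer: Rational(66132756, 590275361) ≈ 0.11204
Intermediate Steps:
E = 9210 (E = Add(-6, Pow(Add(62, 34), 2)) = Add(-6, Pow(96, 2)) = Add(-6, 9216) = 9210)
v = -4084 (v = Add(9414, -13498) = -4084)
Mul(Add(v, Mul(Add(9268, 14692), Pow(Add(E, 6989), -1))), Pow(Add(-47048, Pow(Add(49, 54), 2)), -1)) = Mul(Add(-4084, Mul(Add(9268, 14692), Pow(Add(9210, 6989), -1))), Pow(Add(-47048, Pow(Add(49, 54), 2)), -1)) = Mul(Add(-4084, Mul(23960, Pow(16199, -1))), Pow(Add(-47048, Pow(103, 2)), -1)) = Mul(Add(-4084, Mul(23960, Rational(1, 16199))), Pow(Add(-47048, 10609), -1)) = Mul(Add(-4084, Rational(23960, 16199)), Pow(-36439, -1)) = Mul(Rational(-66132756, 16199), Rational(-1, 36439)) = Rational(66132756, 590275361)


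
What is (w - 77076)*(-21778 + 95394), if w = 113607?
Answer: 2689266096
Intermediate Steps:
(w - 77076)*(-21778 + 95394) = (113607 - 77076)*(-21778 + 95394) = 36531*73616 = 2689266096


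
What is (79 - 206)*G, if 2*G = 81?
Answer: -10287/2 ≈ -5143.5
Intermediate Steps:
G = 81/2 (G = (½)*81 = 81/2 ≈ 40.500)
(79 - 206)*G = (79 - 206)*(81/2) = -127*81/2 = -10287/2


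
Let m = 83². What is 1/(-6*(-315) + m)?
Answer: 1/8779 ≈ 0.00011391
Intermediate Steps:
m = 6889
1/(-6*(-315) + m) = 1/(-6*(-315) + 6889) = 1/(1890 + 6889) = 1/8779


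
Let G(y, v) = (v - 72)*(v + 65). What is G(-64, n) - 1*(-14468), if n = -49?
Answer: 12532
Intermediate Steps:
G(y, v) = (-72 + v)*(65 + v)
G(-64, n) - 1*(-14468) = (-4680 + (-49)² - 7*(-49)) - 1*(-14468) = (-4680 + 2401 + 343) + 14468 = -1936 + 14468 = 12532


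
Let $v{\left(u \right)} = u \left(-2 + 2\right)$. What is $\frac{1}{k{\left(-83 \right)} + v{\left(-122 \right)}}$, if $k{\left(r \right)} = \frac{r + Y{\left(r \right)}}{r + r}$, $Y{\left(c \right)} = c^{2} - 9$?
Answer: $- \frac{166}{6797} \approx -0.024423$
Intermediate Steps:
$Y{\left(c \right)} = -9 + c^{2}$ ($Y{\left(c \right)} = c^{2} - 9 = -9 + c^{2}$)
$k{\left(r \right)} = \frac{-9 + r + r^{2}}{2 r}$ ($k{\left(r \right)} = \frac{r + \left(-9 + r^{2}\right)}{r + r} = \frac{-9 + r + r^{2}}{2 r}$)
$v{\left(u \right)} = 0$ ($v{\left(u \right)} = u 0 = 0$)
$\frac{1}{k{\left(-83 \right)} + v{\left(-122 \right)}} = \frac{1}{\frac{-9 - 83 + \left(-83\right)^{2}}{2 \left(-83\right)} + 0} = \frac{1}{\frac{1}{2} \left(- \frac{1}{83}\right) \left(-9 - 83 + 6889\right) + 0} = \frac{1}{\frac{1}{2} \left(- \frac{1}{83}\right) 6797 + 0} = \frac{1}{- \frac{6797}{166} + 0} = \frac{1}{- \frac{6797}{166}} = - \frac{166}{6797}$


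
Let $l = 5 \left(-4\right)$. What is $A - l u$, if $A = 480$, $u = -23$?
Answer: $20$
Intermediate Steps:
$l = -20$
$A - l u = 480 - \left(-20\right) \left(-23\right) = 480 - 460 = 20$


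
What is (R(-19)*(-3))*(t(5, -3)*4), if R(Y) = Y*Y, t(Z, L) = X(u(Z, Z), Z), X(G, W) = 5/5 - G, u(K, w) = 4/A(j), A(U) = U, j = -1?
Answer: -21660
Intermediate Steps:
u(K, w) = -4 (u(K, w) = 4/(-1) = 4*(-1) = -4)
X(G, W) = 1 - G (X(G, W) = 5*(⅕) - G = 1 - G)
t(Z, L) = 5 (t(Z, L) = 1 - 1*(-4) = 1 + 4 = 5)
R(Y) = Y²
(R(-19)*(-3))*(t(5, -3)*4) = ((-19)²*(-3))*(5*4) = (361*(-3))*20 = -1083*20 = -21660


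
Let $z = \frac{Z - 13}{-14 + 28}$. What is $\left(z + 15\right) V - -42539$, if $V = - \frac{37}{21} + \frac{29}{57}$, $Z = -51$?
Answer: $\frac{118774927}{2793} \approx 42526.0$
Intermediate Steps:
$V = - \frac{500}{399}$ ($V = \left(-37\right) \frac{1}{21} + 29 \cdot \frac{1}{57} = - \frac{37}{21} + \frac{29}{57} = - \frac{500}{399} \approx -1.2531$)
$z = - \frac{32}{7}$ ($z = \frac{-51 - 13}{-14 + 28} = - \frac{64}{14} = \left(-64\right) \frac{1}{14} = - \frac{32}{7} \approx -4.5714$)
$\left(z + 15\right) V - -42539 = \left(- \frac{32}{7} + 15\right) \left(- \frac{500}{399}\right) - -42539 = \frac{73}{7} \left(- \frac{500}{399}\right) + 42539 = - \frac{36500}{2793} + 42539 = \frac{118774927}{2793}$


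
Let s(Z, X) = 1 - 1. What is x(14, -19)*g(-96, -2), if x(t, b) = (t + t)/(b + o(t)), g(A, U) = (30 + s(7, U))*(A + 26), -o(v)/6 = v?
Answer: 58800/103 ≈ 570.87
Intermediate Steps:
o(v) = -6*v
s(Z, X) = 0
g(A, U) = 780 + 30*A (g(A, U) = (30 + 0)*(A + 26) = 30*(26 + A) = 780 + 30*A)
x(t, b) = 2*t/(b - 6*t) (x(t, b) = (t + t)/(b - 6*t) = (2*t)/(b - 6*t) = 2*t/(b - 6*t))
x(14, -19)*g(-96, -2) = (2*14/(-19 - 6*14))*(780 + 30*(-96)) = (2*14/(-19 - 84))*(780 - 2880) = (2*14/(-103))*(-2100) = (2*14*(-1/103))*(-2100) = -28/103*(-2100) = 58800/103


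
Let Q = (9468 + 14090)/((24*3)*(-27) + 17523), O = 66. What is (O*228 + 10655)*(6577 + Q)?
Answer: 2634214133623/15579 ≈ 1.6909e+8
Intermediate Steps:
Q = 23558/15579 (Q = 23558/(72*(-27) + 17523) = 23558/(-1944 + 17523) = 23558/15579 ≈ 1.5122)
(O*228 + 10655)*(6577 + Q) = (66*228 + 10655)*(6577 + 23558/15579) = (15048 + 10655)*(102486641/15579) = 25703*(102486641/15579) = 2634214133623/15579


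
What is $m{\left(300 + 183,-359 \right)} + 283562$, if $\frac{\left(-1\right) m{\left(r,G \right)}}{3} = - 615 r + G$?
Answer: $1175774$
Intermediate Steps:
$m{\left(r,G \right)} = - 3 G + 1845 r$ ($m{\left(r,G \right)} = - 3 \left(- 615 r + G\right) = - 3 \left(G - 615 r\right) = - 3 G + 1845 r$)
$m{\left(300 + 183,-359 \right)} + 283562 = \left(\left(-3\right) \left(-359\right) + 1845 \left(300 + 183\right)\right) + 283562 = \left(1077 + 1845 \cdot 483\right) + 283562 = \left(1077 + 891135\right) + 283562 = 892212 + 283562 = 1175774$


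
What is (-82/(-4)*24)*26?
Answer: 12792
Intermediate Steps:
(-82/(-4)*24)*26 = (-82*(-1/4)*24)*26 = ((41/2)*24)*26 = 492*26 = 12792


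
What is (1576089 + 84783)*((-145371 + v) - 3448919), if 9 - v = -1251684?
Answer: -3890753764584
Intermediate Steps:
v = 1251693 (v = 9 - 1*(-1251684) = 9 + 1251684 = 1251693)
(1576089 + 84783)*((-145371 + v) - 3448919) = (1576089 + 84783)*((-145371 + 1251693) - 3448919) = 1660872*(1106322 - 3448919) = 1660872*(-2342597) = -3890753764584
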